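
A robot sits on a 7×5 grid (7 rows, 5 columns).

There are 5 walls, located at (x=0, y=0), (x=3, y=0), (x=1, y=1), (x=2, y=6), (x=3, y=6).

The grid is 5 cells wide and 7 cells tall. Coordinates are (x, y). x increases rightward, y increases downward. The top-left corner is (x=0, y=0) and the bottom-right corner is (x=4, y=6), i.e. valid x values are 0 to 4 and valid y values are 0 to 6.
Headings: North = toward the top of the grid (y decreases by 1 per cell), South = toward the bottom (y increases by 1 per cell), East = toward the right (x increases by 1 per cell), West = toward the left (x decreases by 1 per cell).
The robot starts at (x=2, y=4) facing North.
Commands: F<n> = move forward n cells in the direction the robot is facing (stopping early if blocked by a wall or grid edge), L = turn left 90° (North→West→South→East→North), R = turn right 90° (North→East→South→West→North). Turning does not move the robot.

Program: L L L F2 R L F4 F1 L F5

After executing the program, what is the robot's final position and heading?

Start: (x=2, y=4), facing North
  L: turn left, now facing West
  L: turn left, now facing South
  L: turn left, now facing East
  F2: move forward 2, now at (x=4, y=4)
  R: turn right, now facing South
  L: turn left, now facing East
  F4: move forward 0/4 (blocked), now at (x=4, y=4)
  F1: move forward 0/1 (blocked), now at (x=4, y=4)
  L: turn left, now facing North
  F5: move forward 4/5 (blocked), now at (x=4, y=0)
Final: (x=4, y=0), facing North

Answer: Final position: (x=4, y=0), facing North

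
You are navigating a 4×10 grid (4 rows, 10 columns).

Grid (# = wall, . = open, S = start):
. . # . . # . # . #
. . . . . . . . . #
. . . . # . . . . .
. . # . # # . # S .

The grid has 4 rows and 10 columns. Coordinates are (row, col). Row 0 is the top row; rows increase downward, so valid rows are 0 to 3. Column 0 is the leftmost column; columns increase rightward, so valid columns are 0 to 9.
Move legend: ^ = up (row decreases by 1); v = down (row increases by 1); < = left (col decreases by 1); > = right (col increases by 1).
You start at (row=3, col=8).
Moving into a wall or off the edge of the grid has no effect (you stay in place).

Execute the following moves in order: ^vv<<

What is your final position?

Start: (row=3, col=8)
  ^ (up): (row=3, col=8) -> (row=2, col=8)
  v (down): (row=2, col=8) -> (row=3, col=8)
  v (down): blocked, stay at (row=3, col=8)
  < (left): blocked, stay at (row=3, col=8)
  < (left): blocked, stay at (row=3, col=8)
Final: (row=3, col=8)

Answer: Final position: (row=3, col=8)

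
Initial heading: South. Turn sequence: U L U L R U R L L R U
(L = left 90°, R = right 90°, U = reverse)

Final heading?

Answer: Final heading: East

Derivation:
Start: South
  U (U-turn (180°)) -> North
  L (left (90° counter-clockwise)) -> West
  U (U-turn (180°)) -> East
  L (left (90° counter-clockwise)) -> North
  R (right (90° clockwise)) -> East
  U (U-turn (180°)) -> West
  R (right (90° clockwise)) -> North
  L (left (90° counter-clockwise)) -> West
  L (left (90° counter-clockwise)) -> South
  R (right (90° clockwise)) -> West
  U (U-turn (180°)) -> East
Final: East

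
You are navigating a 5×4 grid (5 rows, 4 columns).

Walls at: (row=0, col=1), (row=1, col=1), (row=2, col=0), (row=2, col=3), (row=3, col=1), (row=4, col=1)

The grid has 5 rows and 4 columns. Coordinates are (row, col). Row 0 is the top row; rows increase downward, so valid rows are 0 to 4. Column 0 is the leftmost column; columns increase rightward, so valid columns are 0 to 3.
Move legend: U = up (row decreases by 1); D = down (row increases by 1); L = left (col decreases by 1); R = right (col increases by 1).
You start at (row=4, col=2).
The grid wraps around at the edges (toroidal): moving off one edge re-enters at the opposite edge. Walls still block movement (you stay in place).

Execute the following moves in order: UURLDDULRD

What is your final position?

Answer: Final position: (row=3, col=2)

Derivation:
Start: (row=4, col=2)
  U (up): (row=4, col=2) -> (row=3, col=2)
  U (up): (row=3, col=2) -> (row=2, col=2)
  R (right): blocked, stay at (row=2, col=2)
  L (left): (row=2, col=2) -> (row=2, col=1)
  D (down): blocked, stay at (row=2, col=1)
  D (down): blocked, stay at (row=2, col=1)
  U (up): blocked, stay at (row=2, col=1)
  L (left): blocked, stay at (row=2, col=1)
  R (right): (row=2, col=1) -> (row=2, col=2)
  D (down): (row=2, col=2) -> (row=3, col=2)
Final: (row=3, col=2)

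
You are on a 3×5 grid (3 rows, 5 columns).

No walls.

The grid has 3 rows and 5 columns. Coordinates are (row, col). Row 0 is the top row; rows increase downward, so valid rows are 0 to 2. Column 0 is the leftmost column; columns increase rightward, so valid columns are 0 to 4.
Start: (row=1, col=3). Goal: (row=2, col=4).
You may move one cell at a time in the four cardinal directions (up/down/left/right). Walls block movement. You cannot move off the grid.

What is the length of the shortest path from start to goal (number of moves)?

Answer: Shortest path length: 2

Derivation:
BFS from (row=1, col=3) until reaching (row=2, col=4):
  Distance 0: (row=1, col=3)
  Distance 1: (row=0, col=3), (row=1, col=2), (row=1, col=4), (row=2, col=3)
  Distance 2: (row=0, col=2), (row=0, col=4), (row=1, col=1), (row=2, col=2), (row=2, col=4)  <- goal reached here
One shortest path (2 moves): (row=1, col=3) -> (row=1, col=4) -> (row=2, col=4)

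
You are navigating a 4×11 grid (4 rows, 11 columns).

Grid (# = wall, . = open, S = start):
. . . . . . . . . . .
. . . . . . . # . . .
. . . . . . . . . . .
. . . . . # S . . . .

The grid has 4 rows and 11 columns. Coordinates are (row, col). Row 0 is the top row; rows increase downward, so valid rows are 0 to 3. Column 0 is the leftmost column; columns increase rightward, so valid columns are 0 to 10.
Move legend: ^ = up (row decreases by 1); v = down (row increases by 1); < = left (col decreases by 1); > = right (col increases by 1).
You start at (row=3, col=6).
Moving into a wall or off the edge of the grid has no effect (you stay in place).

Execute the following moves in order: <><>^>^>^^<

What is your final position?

Start: (row=3, col=6)
  < (left): blocked, stay at (row=3, col=6)
  > (right): (row=3, col=6) -> (row=3, col=7)
  < (left): (row=3, col=7) -> (row=3, col=6)
  > (right): (row=3, col=6) -> (row=3, col=7)
  ^ (up): (row=3, col=7) -> (row=2, col=7)
  > (right): (row=2, col=7) -> (row=2, col=8)
  ^ (up): (row=2, col=8) -> (row=1, col=8)
  > (right): (row=1, col=8) -> (row=1, col=9)
  ^ (up): (row=1, col=9) -> (row=0, col=9)
  ^ (up): blocked, stay at (row=0, col=9)
  < (left): (row=0, col=9) -> (row=0, col=8)
Final: (row=0, col=8)

Answer: Final position: (row=0, col=8)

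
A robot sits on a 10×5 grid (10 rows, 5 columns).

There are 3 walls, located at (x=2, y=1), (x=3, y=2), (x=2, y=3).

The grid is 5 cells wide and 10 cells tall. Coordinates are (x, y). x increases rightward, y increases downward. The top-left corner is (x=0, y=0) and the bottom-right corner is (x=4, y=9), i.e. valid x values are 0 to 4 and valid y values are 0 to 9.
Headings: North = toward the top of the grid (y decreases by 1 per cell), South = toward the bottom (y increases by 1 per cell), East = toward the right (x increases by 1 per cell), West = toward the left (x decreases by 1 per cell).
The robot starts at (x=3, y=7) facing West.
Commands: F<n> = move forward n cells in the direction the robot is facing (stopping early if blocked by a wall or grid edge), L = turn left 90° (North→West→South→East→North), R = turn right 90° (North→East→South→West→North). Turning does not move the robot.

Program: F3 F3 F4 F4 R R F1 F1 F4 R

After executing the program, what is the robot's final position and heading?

Start: (x=3, y=7), facing West
  F3: move forward 3, now at (x=0, y=7)
  F3: move forward 0/3 (blocked), now at (x=0, y=7)
  F4: move forward 0/4 (blocked), now at (x=0, y=7)
  F4: move forward 0/4 (blocked), now at (x=0, y=7)
  R: turn right, now facing North
  R: turn right, now facing East
  F1: move forward 1, now at (x=1, y=7)
  F1: move forward 1, now at (x=2, y=7)
  F4: move forward 2/4 (blocked), now at (x=4, y=7)
  R: turn right, now facing South
Final: (x=4, y=7), facing South

Answer: Final position: (x=4, y=7), facing South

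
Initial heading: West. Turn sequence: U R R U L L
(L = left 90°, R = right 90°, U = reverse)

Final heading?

Answer: Final heading: West

Derivation:
Start: West
  U (U-turn (180°)) -> East
  R (right (90° clockwise)) -> South
  R (right (90° clockwise)) -> West
  U (U-turn (180°)) -> East
  L (left (90° counter-clockwise)) -> North
  L (left (90° counter-clockwise)) -> West
Final: West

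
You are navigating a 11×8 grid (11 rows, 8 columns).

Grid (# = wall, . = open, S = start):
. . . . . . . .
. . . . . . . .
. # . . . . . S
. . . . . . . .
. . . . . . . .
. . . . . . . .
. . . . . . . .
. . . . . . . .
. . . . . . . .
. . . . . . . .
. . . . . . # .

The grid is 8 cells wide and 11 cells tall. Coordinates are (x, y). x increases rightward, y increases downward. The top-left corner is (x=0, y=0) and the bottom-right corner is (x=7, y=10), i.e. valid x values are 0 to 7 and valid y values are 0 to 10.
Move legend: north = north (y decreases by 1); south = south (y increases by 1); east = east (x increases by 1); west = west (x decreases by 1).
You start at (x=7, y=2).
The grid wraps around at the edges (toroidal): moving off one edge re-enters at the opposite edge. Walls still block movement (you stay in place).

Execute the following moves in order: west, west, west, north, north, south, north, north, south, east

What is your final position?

Start: (x=7, y=2)
  west (west): (x=7, y=2) -> (x=6, y=2)
  west (west): (x=6, y=2) -> (x=5, y=2)
  west (west): (x=5, y=2) -> (x=4, y=2)
  north (north): (x=4, y=2) -> (x=4, y=1)
  north (north): (x=4, y=1) -> (x=4, y=0)
  south (south): (x=4, y=0) -> (x=4, y=1)
  north (north): (x=4, y=1) -> (x=4, y=0)
  north (north): (x=4, y=0) -> (x=4, y=10)
  south (south): (x=4, y=10) -> (x=4, y=0)
  east (east): (x=4, y=0) -> (x=5, y=0)
Final: (x=5, y=0)

Answer: Final position: (x=5, y=0)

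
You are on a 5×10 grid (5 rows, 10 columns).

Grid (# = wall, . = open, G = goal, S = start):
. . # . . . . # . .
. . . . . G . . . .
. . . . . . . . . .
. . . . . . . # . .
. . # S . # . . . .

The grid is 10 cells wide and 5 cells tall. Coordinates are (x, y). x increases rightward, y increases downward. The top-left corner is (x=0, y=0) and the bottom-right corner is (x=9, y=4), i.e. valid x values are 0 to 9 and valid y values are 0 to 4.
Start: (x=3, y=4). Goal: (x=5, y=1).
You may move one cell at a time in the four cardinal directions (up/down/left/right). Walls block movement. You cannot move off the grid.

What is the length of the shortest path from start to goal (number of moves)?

Answer: Shortest path length: 5

Derivation:
BFS from (x=3, y=4) until reaching (x=5, y=1):
  Distance 0: (x=3, y=4)
  Distance 1: (x=3, y=3), (x=4, y=4)
  Distance 2: (x=3, y=2), (x=2, y=3), (x=4, y=3)
  Distance 3: (x=3, y=1), (x=2, y=2), (x=4, y=2), (x=1, y=3), (x=5, y=3)
  Distance 4: (x=3, y=0), (x=2, y=1), (x=4, y=1), (x=1, y=2), (x=5, y=2), (x=0, y=3), (x=6, y=3), (x=1, y=4)
  Distance 5: (x=4, y=0), (x=1, y=1), (x=5, y=1), (x=0, y=2), (x=6, y=2), (x=0, y=4), (x=6, y=4)  <- goal reached here
One shortest path (5 moves): (x=3, y=4) -> (x=4, y=4) -> (x=4, y=3) -> (x=5, y=3) -> (x=5, y=2) -> (x=5, y=1)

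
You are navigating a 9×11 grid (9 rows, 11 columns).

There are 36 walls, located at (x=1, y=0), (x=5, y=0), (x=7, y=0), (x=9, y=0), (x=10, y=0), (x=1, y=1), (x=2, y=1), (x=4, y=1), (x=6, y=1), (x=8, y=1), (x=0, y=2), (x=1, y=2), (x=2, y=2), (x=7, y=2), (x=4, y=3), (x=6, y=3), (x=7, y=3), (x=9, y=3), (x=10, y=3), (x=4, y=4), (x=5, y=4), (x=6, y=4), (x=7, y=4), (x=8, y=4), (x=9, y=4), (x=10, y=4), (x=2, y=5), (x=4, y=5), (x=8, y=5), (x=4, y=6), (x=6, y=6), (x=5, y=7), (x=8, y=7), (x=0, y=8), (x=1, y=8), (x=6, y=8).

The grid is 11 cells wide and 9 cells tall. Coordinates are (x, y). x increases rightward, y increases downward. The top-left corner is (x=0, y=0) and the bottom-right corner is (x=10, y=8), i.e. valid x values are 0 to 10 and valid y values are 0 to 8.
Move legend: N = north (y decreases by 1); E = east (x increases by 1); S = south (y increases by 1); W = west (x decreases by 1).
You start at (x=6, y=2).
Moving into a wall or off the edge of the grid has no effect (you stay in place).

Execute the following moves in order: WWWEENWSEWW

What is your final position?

Answer: Final position: (x=4, y=2)

Derivation:
Start: (x=6, y=2)
  W (west): (x=6, y=2) -> (x=5, y=2)
  W (west): (x=5, y=2) -> (x=4, y=2)
  W (west): (x=4, y=2) -> (x=3, y=2)
  E (east): (x=3, y=2) -> (x=4, y=2)
  E (east): (x=4, y=2) -> (x=5, y=2)
  N (north): (x=5, y=2) -> (x=5, y=1)
  W (west): blocked, stay at (x=5, y=1)
  S (south): (x=5, y=1) -> (x=5, y=2)
  E (east): (x=5, y=2) -> (x=6, y=2)
  W (west): (x=6, y=2) -> (x=5, y=2)
  W (west): (x=5, y=2) -> (x=4, y=2)
Final: (x=4, y=2)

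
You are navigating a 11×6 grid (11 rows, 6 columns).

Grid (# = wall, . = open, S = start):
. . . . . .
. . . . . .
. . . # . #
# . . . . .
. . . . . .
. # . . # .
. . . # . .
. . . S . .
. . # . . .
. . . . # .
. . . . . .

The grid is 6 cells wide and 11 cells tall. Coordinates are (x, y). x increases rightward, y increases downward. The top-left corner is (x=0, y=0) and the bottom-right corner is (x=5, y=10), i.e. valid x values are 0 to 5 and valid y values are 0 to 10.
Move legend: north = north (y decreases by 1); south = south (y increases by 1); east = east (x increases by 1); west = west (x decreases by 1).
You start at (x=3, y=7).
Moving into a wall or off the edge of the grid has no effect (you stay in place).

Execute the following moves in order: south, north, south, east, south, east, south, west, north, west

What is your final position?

Start: (x=3, y=7)
  south (south): (x=3, y=7) -> (x=3, y=8)
  north (north): (x=3, y=8) -> (x=3, y=7)
  south (south): (x=3, y=7) -> (x=3, y=8)
  east (east): (x=3, y=8) -> (x=4, y=8)
  south (south): blocked, stay at (x=4, y=8)
  east (east): (x=4, y=8) -> (x=5, y=8)
  south (south): (x=5, y=8) -> (x=5, y=9)
  west (west): blocked, stay at (x=5, y=9)
  north (north): (x=5, y=9) -> (x=5, y=8)
  west (west): (x=5, y=8) -> (x=4, y=8)
Final: (x=4, y=8)

Answer: Final position: (x=4, y=8)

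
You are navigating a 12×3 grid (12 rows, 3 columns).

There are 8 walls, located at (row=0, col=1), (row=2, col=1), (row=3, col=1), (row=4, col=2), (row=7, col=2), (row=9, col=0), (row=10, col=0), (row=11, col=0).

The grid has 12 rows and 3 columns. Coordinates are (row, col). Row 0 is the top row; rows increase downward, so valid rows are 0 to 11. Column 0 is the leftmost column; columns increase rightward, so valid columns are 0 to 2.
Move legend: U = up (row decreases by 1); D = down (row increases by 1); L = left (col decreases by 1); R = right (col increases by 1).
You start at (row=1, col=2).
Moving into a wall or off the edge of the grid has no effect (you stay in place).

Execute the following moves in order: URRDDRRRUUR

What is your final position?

Answer: Final position: (row=0, col=2)

Derivation:
Start: (row=1, col=2)
  U (up): (row=1, col=2) -> (row=0, col=2)
  R (right): blocked, stay at (row=0, col=2)
  R (right): blocked, stay at (row=0, col=2)
  D (down): (row=0, col=2) -> (row=1, col=2)
  D (down): (row=1, col=2) -> (row=2, col=2)
  [×3]R (right): blocked, stay at (row=2, col=2)
  U (up): (row=2, col=2) -> (row=1, col=2)
  U (up): (row=1, col=2) -> (row=0, col=2)
  R (right): blocked, stay at (row=0, col=2)
Final: (row=0, col=2)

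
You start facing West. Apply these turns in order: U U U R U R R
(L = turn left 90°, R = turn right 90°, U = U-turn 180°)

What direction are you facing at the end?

Start: West
  U (U-turn (180°)) -> East
  U (U-turn (180°)) -> West
  U (U-turn (180°)) -> East
  R (right (90° clockwise)) -> South
  U (U-turn (180°)) -> North
  R (right (90° clockwise)) -> East
  R (right (90° clockwise)) -> South
Final: South

Answer: Final heading: South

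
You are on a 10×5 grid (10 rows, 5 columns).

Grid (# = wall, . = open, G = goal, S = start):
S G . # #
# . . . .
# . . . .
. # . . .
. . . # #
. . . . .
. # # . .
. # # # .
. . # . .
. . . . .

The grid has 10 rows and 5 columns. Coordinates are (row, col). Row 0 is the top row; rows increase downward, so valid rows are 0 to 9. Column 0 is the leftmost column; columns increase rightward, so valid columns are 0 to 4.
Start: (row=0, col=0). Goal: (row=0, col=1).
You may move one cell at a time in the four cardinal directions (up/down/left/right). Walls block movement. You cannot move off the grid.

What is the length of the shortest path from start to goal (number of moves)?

BFS from (row=0, col=0) until reaching (row=0, col=1):
  Distance 0: (row=0, col=0)
  Distance 1: (row=0, col=1)  <- goal reached here
One shortest path (1 moves): (row=0, col=0) -> (row=0, col=1)

Answer: Shortest path length: 1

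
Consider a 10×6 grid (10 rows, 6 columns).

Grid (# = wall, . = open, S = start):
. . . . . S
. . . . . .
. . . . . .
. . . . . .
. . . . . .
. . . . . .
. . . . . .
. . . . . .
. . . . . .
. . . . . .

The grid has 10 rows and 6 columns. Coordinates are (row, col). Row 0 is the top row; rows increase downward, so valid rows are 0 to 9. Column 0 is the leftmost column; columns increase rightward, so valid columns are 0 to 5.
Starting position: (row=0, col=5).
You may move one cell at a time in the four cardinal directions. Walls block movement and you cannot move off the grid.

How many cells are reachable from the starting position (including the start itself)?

Answer: Reachable cells: 60

Derivation:
BFS flood-fill from (row=0, col=5):
  Distance 0: (row=0, col=5)
  Distance 1: (row=0, col=4), (row=1, col=5)
  Distance 2: (row=0, col=3), (row=1, col=4), (row=2, col=5)
  Distance 3: (row=0, col=2), (row=1, col=3), (row=2, col=4), (row=3, col=5)
  Distance 4: (row=0, col=1), (row=1, col=2), (row=2, col=3), (row=3, col=4), (row=4, col=5)
  Distance 5: (row=0, col=0), (row=1, col=1), (row=2, col=2), (row=3, col=3), (row=4, col=4), (row=5, col=5)
  Distance 6: (row=1, col=0), (row=2, col=1), (row=3, col=2), (row=4, col=3), (row=5, col=4), (row=6, col=5)
  Distance 7: (row=2, col=0), (row=3, col=1), (row=4, col=2), (row=5, col=3), (row=6, col=4), (row=7, col=5)
  Distance 8: (row=3, col=0), (row=4, col=1), (row=5, col=2), (row=6, col=3), (row=7, col=4), (row=8, col=5)
  Distance 9: (row=4, col=0), (row=5, col=1), (row=6, col=2), (row=7, col=3), (row=8, col=4), (row=9, col=5)
  Distance 10: (row=5, col=0), (row=6, col=1), (row=7, col=2), (row=8, col=3), (row=9, col=4)
  Distance 11: (row=6, col=0), (row=7, col=1), (row=8, col=2), (row=9, col=3)
  Distance 12: (row=7, col=0), (row=8, col=1), (row=9, col=2)
  Distance 13: (row=8, col=0), (row=9, col=1)
  Distance 14: (row=9, col=0)
Total reachable: 60 (grid has 60 open cells total)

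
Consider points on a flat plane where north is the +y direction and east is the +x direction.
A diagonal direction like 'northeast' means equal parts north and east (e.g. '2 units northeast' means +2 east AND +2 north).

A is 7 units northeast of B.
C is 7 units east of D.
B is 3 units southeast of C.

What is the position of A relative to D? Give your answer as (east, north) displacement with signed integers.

Place D at the origin (east=0, north=0).
  C is 7 units east of D: delta (east=+7, north=+0); C at (east=7, north=0).
  B is 3 units southeast of C: delta (east=+3, north=-3); B at (east=10, north=-3).
  A is 7 units northeast of B: delta (east=+7, north=+7); A at (east=17, north=4).
Therefore A relative to D: (east=17, north=4).

Answer: A is at (east=17, north=4) relative to D.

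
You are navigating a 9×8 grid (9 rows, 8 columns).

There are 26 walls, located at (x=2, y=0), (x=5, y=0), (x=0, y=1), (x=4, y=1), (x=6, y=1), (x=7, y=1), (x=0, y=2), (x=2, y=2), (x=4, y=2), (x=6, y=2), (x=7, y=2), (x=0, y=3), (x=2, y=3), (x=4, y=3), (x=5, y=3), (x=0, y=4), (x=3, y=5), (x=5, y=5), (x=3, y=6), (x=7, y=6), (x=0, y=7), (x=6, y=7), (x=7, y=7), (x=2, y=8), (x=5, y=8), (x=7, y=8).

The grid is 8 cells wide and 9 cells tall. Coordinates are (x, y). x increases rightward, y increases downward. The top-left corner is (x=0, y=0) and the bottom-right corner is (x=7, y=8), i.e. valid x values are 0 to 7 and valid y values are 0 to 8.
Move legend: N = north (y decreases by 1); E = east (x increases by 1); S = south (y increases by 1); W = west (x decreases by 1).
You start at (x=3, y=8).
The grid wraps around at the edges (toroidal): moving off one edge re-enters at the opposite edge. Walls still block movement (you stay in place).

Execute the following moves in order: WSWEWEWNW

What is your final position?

Answer: Final position: (x=3, y=8)

Derivation:
Start: (x=3, y=8)
  W (west): blocked, stay at (x=3, y=8)
  S (south): (x=3, y=8) -> (x=3, y=0)
  W (west): blocked, stay at (x=3, y=0)
  E (east): (x=3, y=0) -> (x=4, y=0)
  W (west): (x=4, y=0) -> (x=3, y=0)
  E (east): (x=3, y=0) -> (x=4, y=0)
  W (west): (x=4, y=0) -> (x=3, y=0)
  N (north): (x=3, y=0) -> (x=3, y=8)
  W (west): blocked, stay at (x=3, y=8)
Final: (x=3, y=8)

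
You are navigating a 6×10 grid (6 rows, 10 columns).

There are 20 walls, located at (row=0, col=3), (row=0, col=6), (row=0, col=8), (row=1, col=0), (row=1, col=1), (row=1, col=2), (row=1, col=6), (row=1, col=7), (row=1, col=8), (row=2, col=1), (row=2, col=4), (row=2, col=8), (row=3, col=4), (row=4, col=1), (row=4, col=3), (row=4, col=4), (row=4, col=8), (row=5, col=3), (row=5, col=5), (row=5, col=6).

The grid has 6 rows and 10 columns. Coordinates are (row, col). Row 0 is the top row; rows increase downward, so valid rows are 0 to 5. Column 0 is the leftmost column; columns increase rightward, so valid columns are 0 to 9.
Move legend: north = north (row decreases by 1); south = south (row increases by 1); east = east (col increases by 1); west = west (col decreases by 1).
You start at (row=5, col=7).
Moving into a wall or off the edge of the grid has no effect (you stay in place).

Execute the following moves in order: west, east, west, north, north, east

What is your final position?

Answer: Final position: (row=3, col=8)

Derivation:
Start: (row=5, col=7)
  west (west): blocked, stay at (row=5, col=7)
  east (east): (row=5, col=7) -> (row=5, col=8)
  west (west): (row=5, col=8) -> (row=5, col=7)
  north (north): (row=5, col=7) -> (row=4, col=7)
  north (north): (row=4, col=7) -> (row=3, col=7)
  east (east): (row=3, col=7) -> (row=3, col=8)
Final: (row=3, col=8)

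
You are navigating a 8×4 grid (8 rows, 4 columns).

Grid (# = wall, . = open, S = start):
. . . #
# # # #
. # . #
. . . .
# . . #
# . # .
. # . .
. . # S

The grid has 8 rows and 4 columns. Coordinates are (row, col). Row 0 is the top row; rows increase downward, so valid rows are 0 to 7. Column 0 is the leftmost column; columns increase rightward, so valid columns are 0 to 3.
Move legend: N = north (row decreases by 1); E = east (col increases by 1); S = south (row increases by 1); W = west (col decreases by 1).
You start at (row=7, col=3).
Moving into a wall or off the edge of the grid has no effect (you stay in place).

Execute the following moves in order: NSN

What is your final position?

Answer: Final position: (row=6, col=3)

Derivation:
Start: (row=7, col=3)
  N (north): (row=7, col=3) -> (row=6, col=3)
  S (south): (row=6, col=3) -> (row=7, col=3)
  N (north): (row=7, col=3) -> (row=6, col=3)
Final: (row=6, col=3)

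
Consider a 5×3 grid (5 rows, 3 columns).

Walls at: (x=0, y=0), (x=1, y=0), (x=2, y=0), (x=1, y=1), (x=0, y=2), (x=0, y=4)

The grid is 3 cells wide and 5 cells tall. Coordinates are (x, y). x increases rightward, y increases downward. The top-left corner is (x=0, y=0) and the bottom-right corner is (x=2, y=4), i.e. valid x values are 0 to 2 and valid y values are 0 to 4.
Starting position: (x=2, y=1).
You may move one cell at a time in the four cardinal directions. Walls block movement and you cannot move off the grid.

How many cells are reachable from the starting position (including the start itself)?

BFS flood-fill from (x=2, y=1):
  Distance 0: (x=2, y=1)
  Distance 1: (x=2, y=2)
  Distance 2: (x=1, y=2), (x=2, y=3)
  Distance 3: (x=1, y=3), (x=2, y=4)
  Distance 4: (x=0, y=3), (x=1, y=4)
Total reachable: 8 (grid has 9 open cells total)

Answer: Reachable cells: 8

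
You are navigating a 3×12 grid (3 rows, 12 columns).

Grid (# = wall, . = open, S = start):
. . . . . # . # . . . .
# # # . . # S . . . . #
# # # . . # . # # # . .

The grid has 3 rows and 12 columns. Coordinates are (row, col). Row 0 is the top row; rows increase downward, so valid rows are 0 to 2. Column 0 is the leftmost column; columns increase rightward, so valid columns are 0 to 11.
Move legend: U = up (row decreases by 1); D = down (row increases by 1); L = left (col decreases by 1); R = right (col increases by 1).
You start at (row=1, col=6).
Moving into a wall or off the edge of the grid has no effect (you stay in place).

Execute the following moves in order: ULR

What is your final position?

Start: (row=1, col=6)
  U (up): (row=1, col=6) -> (row=0, col=6)
  L (left): blocked, stay at (row=0, col=6)
  R (right): blocked, stay at (row=0, col=6)
Final: (row=0, col=6)

Answer: Final position: (row=0, col=6)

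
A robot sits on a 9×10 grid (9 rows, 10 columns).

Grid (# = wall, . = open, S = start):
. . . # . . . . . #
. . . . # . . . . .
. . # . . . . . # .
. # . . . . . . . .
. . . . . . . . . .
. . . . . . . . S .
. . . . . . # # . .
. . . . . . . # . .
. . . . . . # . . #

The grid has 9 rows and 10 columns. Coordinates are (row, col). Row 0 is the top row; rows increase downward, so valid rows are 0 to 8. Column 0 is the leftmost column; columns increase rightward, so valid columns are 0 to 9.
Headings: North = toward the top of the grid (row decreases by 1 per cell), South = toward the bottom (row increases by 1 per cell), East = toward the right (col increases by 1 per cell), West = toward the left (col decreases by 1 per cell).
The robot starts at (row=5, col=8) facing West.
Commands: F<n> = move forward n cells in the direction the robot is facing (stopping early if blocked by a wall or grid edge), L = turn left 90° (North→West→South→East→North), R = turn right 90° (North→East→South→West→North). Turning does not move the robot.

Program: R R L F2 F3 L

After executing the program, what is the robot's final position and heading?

Start: (row=5, col=8), facing West
  R: turn right, now facing North
  R: turn right, now facing East
  L: turn left, now facing North
  F2: move forward 2, now at (row=3, col=8)
  F3: move forward 0/3 (blocked), now at (row=3, col=8)
  L: turn left, now facing West
Final: (row=3, col=8), facing West

Answer: Final position: (row=3, col=8), facing West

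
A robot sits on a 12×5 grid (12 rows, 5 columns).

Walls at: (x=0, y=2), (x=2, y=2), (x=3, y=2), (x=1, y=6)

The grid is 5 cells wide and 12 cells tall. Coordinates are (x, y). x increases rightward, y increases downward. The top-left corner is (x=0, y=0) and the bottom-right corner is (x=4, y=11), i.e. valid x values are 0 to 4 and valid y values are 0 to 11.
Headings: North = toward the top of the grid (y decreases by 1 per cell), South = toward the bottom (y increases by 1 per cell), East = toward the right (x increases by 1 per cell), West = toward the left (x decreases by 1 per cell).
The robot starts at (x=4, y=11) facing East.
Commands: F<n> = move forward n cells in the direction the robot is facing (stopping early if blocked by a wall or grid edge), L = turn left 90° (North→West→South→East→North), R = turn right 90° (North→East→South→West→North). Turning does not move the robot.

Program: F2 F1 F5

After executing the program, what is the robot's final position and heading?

Start: (x=4, y=11), facing East
  F2: move forward 0/2 (blocked), now at (x=4, y=11)
  F1: move forward 0/1 (blocked), now at (x=4, y=11)
  F5: move forward 0/5 (blocked), now at (x=4, y=11)
Final: (x=4, y=11), facing East

Answer: Final position: (x=4, y=11), facing East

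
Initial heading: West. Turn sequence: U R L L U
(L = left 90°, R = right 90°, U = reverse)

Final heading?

Answer: Final heading: South

Derivation:
Start: West
  U (U-turn (180°)) -> East
  R (right (90° clockwise)) -> South
  L (left (90° counter-clockwise)) -> East
  L (left (90° counter-clockwise)) -> North
  U (U-turn (180°)) -> South
Final: South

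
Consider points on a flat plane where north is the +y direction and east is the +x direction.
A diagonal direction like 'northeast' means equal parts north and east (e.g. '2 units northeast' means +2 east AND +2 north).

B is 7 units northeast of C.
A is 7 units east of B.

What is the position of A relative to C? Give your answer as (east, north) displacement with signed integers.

Answer: A is at (east=14, north=7) relative to C.

Derivation:
Place C at the origin (east=0, north=0).
  B is 7 units northeast of C: delta (east=+7, north=+7); B at (east=7, north=7).
  A is 7 units east of B: delta (east=+7, north=+0); A at (east=14, north=7).
Therefore A relative to C: (east=14, north=7).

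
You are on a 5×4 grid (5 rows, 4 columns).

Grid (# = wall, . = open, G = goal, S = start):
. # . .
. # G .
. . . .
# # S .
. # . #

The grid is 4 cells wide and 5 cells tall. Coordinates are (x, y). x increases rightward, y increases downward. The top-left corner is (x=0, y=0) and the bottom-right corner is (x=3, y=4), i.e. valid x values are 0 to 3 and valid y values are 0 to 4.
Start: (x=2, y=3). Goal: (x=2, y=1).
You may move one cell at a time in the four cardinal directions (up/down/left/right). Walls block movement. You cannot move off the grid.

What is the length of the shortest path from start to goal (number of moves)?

Answer: Shortest path length: 2

Derivation:
BFS from (x=2, y=3) until reaching (x=2, y=1):
  Distance 0: (x=2, y=3)
  Distance 1: (x=2, y=2), (x=3, y=3), (x=2, y=4)
  Distance 2: (x=2, y=1), (x=1, y=2), (x=3, y=2)  <- goal reached here
One shortest path (2 moves): (x=2, y=3) -> (x=2, y=2) -> (x=2, y=1)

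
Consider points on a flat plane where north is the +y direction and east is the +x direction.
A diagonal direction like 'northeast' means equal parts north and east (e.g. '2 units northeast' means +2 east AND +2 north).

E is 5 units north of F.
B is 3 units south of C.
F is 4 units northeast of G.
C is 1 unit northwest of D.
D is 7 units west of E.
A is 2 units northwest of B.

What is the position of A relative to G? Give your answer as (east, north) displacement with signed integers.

Answer: A is at (east=-6, north=9) relative to G.

Derivation:
Place G at the origin (east=0, north=0).
  F is 4 units northeast of G: delta (east=+4, north=+4); F at (east=4, north=4).
  E is 5 units north of F: delta (east=+0, north=+5); E at (east=4, north=9).
  D is 7 units west of E: delta (east=-7, north=+0); D at (east=-3, north=9).
  C is 1 unit northwest of D: delta (east=-1, north=+1); C at (east=-4, north=10).
  B is 3 units south of C: delta (east=+0, north=-3); B at (east=-4, north=7).
  A is 2 units northwest of B: delta (east=-2, north=+2); A at (east=-6, north=9).
Therefore A relative to G: (east=-6, north=9).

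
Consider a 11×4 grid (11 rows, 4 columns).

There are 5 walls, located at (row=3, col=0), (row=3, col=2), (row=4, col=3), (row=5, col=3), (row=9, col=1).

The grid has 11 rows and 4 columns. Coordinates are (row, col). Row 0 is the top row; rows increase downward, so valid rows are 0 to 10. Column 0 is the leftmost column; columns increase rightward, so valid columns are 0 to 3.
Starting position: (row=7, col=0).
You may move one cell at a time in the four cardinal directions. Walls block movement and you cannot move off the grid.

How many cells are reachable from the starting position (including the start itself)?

BFS flood-fill from (row=7, col=0):
  Distance 0: (row=7, col=0)
  Distance 1: (row=6, col=0), (row=7, col=1), (row=8, col=0)
  Distance 2: (row=5, col=0), (row=6, col=1), (row=7, col=2), (row=8, col=1), (row=9, col=0)
  Distance 3: (row=4, col=0), (row=5, col=1), (row=6, col=2), (row=7, col=3), (row=8, col=2), (row=10, col=0)
  Distance 4: (row=4, col=1), (row=5, col=2), (row=6, col=3), (row=8, col=3), (row=9, col=2), (row=10, col=1)
  Distance 5: (row=3, col=1), (row=4, col=2), (row=9, col=3), (row=10, col=2)
  Distance 6: (row=2, col=1), (row=10, col=3)
  Distance 7: (row=1, col=1), (row=2, col=0), (row=2, col=2)
  Distance 8: (row=0, col=1), (row=1, col=0), (row=1, col=2), (row=2, col=3)
  Distance 9: (row=0, col=0), (row=0, col=2), (row=1, col=3), (row=3, col=3)
  Distance 10: (row=0, col=3)
Total reachable: 39 (grid has 39 open cells total)

Answer: Reachable cells: 39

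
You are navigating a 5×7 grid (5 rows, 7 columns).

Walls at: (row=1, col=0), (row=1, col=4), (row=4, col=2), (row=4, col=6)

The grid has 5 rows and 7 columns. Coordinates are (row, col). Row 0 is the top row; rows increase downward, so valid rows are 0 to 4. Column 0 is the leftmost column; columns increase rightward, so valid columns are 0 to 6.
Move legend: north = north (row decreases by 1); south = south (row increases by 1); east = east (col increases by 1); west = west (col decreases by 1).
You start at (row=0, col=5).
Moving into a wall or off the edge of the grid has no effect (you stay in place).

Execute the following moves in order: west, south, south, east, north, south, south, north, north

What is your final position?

Start: (row=0, col=5)
  west (west): (row=0, col=5) -> (row=0, col=4)
  south (south): blocked, stay at (row=0, col=4)
  south (south): blocked, stay at (row=0, col=4)
  east (east): (row=0, col=4) -> (row=0, col=5)
  north (north): blocked, stay at (row=0, col=5)
  south (south): (row=0, col=5) -> (row=1, col=5)
  south (south): (row=1, col=5) -> (row=2, col=5)
  north (north): (row=2, col=5) -> (row=1, col=5)
  north (north): (row=1, col=5) -> (row=0, col=5)
Final: (row=0, col=5)

Answer: Final position: (row=0, col=5)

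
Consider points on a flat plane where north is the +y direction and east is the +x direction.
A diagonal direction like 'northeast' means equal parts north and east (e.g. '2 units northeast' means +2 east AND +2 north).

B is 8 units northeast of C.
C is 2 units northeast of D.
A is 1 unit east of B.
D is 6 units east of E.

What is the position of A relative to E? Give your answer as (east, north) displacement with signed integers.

Answer: A is at (east=17, north=10) relative to E.

Derivation:
Place E at the origin (east=0, north=0).
  D is 6 units east of E: delta (east=+6, north=+0); D at (east=6, north=0).
  C is 2 units northeast of D: delta (east=+2, north=+2); C at (east=8, north=2).
  B is 8 units northeast of C: delta (east=+8, north=+8); B at (east=16, north=10).
  A is 1 unit east of B: delta (east=+1, north=+0); A at (east=17, north=10).
Therefore A relative to E: (east=17, north=10).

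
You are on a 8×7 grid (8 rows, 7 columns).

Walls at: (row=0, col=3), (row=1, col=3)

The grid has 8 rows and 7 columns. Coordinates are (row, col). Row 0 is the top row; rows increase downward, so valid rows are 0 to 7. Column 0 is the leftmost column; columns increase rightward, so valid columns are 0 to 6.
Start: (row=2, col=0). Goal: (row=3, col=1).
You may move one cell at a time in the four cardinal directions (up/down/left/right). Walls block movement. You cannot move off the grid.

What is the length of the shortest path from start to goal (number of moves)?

BFS from (row=2, col=0) until reaching (row=3, col=1):
  Distance 0: (row=2, col=0)
  Distance 1: (row=1, col=0), (row=2, col=1), (row=3, col=0)
  Distance 2: (row=0, col=0), (row=1, col=1), (row=2, col=2), (row=3, col=1), (row=4, col=0)  <- goal reached here
One shortest path (2 moves): (row=2, col=0) -> (row=2, col=1) -> (row=3, col=1)

Answer: Shortest path length: 2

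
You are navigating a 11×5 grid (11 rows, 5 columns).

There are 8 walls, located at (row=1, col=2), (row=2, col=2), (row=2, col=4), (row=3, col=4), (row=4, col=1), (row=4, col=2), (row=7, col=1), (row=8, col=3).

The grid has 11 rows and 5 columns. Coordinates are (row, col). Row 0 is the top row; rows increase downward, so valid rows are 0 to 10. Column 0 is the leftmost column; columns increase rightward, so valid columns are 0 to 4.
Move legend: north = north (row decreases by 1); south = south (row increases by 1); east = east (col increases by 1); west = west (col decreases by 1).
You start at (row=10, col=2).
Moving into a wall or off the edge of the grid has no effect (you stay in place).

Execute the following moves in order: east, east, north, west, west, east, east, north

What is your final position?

Answer: Final position: (row=8, col=4)

Derivation:
Start: (row=10, col=2)
  east (east): (row=10, col=2) -> (row=10, col=3)
  east (east): (row=10, col=3) -> (row=10, col=4)
  north (north): (row=10, col=4) -> (row=9, col=4)
  west (west): (row=9, col=4) -> (row=9, col=3)
  west (west): (row=9, col=3) -> (row=9, col=2)
  east (east): (row=9, col=2) -> (row=9, col=3)
  east (east): (row=9, col=3) -> (row=9, col=4)
  north (north): (row=9, col=4) -> (row=8, col=4)
Final: (row=8, col=4)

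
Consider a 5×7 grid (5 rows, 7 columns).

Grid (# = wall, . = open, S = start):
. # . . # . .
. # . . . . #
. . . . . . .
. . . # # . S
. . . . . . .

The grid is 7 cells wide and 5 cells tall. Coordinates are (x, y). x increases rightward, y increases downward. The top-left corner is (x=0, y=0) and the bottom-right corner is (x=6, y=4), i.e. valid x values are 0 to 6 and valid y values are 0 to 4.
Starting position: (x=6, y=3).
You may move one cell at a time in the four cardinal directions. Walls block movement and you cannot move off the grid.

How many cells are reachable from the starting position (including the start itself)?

BFS flood-fill from (x=6, y=3):
  Distance 0: (x=6, y=3)
  Distance 1: (x=6, y=2), (x=5, y=3), (x=6, y=4)
  Distance 2: (x=5, y=2), (x=5, y=4)
  Distance 3: (x=5, y=1), (x=4, y=2), (x=4, y=4)
  Distance 4: (x=5, y=0), (x=4, y=1), (x=3, y=2), (x=3, y=4)
  Distance 5: (x=6, y=0), (x=3, y=1), (x=2, y=2), (x=2, y=4)
  Distance 6: (x=3, y=0), (x=2, y=1), (x=1, y=2), (x=2, y=3), (x=1, y=4)
  Distance 7: (x=2, y=0), (x=0, y=2), (x=1, y=3), (x=0, y=4)
  Distance 8: (x=0, y=1), (x=0, y=3)
  Distance 9: (x=0, y=0)
Total reachable: 29 (grid has 29 open cells total)

Answer: Reachable cells: 29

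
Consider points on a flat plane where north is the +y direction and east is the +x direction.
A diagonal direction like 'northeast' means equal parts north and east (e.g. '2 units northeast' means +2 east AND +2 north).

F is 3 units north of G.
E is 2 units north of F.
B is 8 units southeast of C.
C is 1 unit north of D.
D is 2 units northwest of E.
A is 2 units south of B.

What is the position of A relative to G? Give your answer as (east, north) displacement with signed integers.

Answer: A is at (east=6, north=-2) relative to G.

Derivation:
Place G at the origin (east=0, north=0).
  F is 3 units north of G: delta (east=+0, north=+3); F at (east=0, north=3).
  E is 2 units north of F: delta (east=+0, north=+2); E at (east=0, north=5).
  D is 2 units northwest of E: delta (east=-2, north=+2); D at (east=-2, north=7).
  C is 1 unit north of D: delta (east=+0, north=+1); C at (east=-2, north=8).
  B is 8 units southeast of C: delta (east=+8, north=-8); B at (east=6, north=0).
  A is 2 units south of B: delta (east=+0, north=-2); A at (east=6, north=-2).
Therefore A relative to G: (east=6, north=-2).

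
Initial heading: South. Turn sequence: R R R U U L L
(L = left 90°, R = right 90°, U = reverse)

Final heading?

Start: South
  R (right (90° clockwise)) -> West
  R (right (90° clockwise)) -> North
  R (right (90° clockwise)) -> East
  U (U-turn (180°)) -> West
  U (U-turn (180°)) -> East
  L (left (90° counter-clockwise)) -> North
  L (left (90° counter-clockwise)) -> West
Final: West

Answer: Final heading: West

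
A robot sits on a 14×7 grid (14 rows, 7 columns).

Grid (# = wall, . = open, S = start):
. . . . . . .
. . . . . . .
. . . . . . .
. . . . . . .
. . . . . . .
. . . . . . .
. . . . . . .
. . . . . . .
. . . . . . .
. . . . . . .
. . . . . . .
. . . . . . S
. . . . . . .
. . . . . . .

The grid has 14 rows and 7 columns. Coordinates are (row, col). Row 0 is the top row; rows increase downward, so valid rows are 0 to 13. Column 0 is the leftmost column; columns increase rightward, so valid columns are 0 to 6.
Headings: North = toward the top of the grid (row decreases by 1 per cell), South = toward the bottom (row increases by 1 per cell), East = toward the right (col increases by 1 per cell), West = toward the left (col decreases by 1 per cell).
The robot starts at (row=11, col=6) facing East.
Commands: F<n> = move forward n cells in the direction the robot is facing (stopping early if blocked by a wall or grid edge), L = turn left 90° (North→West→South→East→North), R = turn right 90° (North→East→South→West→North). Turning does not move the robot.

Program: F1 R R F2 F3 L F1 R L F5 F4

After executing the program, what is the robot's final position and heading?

Start: (row=11, col=6), facing East
  F1: move forward 0/1 (blocked), now at (row=11, col=6)
  R: turn right, now facing South
  R: turn right, now facing West
  F2: move forward 2, now at (row=11, col=4)
  F3: move forward 3, now at (row=11, col=1)
  L: turn left, now facing South
  F1: move forward 1, now at (row=12, col=1)
  R: turn right, now facing West
  L: turn left, now facing South
  F5: move forward 1/5 (blocked), now at (row=13, col=1)
  F4: move forward 0/4 (blocked), now at (row=13, col=1)
Final: (row=13, col=1), facing South

Answer: Final position: (row=13, col=1), facing South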